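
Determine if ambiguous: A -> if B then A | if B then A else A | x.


dangling else: 'if B then if B then x else x' parses two ways
Ambiguous


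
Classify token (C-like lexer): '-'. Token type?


Pattern: operator symbol
Type: OPERATOR


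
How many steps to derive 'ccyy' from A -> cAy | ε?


Derivation: A => cAy => ccAyy => ccyy
Steps: 3


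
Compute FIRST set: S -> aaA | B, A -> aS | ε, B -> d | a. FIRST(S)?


Per alternative of S: FIRST(aaA) = {a}; FIRST(B) = {a, d}
FIRST(S) = {a, d}


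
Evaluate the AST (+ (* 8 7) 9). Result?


Evaluate inner: (* 8 7) = 56
Evaluate root: (+ 56 9) = 65
Result: 65


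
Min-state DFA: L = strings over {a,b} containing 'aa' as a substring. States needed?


KMP-style automaton: 2 progress states + 1 absorbing accept = 3
Minimal DFA: 3 states


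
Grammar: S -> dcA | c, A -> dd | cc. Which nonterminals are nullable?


A nonterminal is nullable iff some alternative derives ε (directly, or every symbol in it is nullable)
Nullable: {}


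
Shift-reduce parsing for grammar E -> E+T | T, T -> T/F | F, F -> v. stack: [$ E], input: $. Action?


start symbol E on stack, input exhausted
Action: accept


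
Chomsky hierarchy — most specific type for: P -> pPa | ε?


Single nonterminal LHS, but p^n a^n is not regular
Classification: Type 2 (Context-Free)


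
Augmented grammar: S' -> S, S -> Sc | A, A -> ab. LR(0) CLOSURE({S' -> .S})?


Start: S' -> .S
For each item with dot before a nonterminal B, add B -> .γ for every B-production
Closure: [S' -> .S, S -> .Sc, S -> .A, A -> .ab]


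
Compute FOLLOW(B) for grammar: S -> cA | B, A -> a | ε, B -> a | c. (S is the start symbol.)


$ ∈ FOLLOW(S). For each A -> αBβ: add FIRST(β)\{ε} to FOLLOW(B); if β nullable, add FOLLOW(A).
FOLLOW(B) = {$}


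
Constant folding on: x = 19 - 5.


19 - 5 = 14 at compile time
Optimized: x = 14


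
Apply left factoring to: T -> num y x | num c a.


Common prefix: 'num'
Factored: T -> num T', T' -> y x | c a


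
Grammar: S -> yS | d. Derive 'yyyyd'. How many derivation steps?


Derivation: S => yS => yyS => yyyS => yyyyS => yyyyd
Steps: 5


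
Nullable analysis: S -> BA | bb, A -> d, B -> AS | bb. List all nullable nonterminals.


A nonterminal is nullable iff some alternative derives ε (directly, or every symbol in it is nullable)
Nullable: {}


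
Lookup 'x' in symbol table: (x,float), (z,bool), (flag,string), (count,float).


Lookup 'x' → type float


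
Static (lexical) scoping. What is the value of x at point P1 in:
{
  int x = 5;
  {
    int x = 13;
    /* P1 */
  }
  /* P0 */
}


x declared in the same block as P1
x = 13


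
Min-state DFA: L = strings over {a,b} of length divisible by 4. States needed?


Track length mod 4: states 0..3, accept at 0
Minimal DFA: 4 states


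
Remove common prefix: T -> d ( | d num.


Common prefix: 'd'
Factored: T -> d T', T' -> ( | num


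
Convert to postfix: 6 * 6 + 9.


Left to right (same or higher precedence on left)
Postfix: 6 6 * 9 +


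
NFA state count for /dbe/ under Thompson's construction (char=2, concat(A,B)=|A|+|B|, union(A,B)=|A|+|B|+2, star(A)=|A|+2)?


Syntax tree has 3 char leaf(s), 0 union(s), 0 star(s)
chars contribute 3×2 = 6; each union adds +2; each star adds +2
Total: 6 + 0 + 0 = 6 states


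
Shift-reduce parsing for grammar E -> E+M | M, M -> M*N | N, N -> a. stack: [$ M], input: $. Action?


lookahead ∉ {*} so M won't extend; reduce E -> M
Action: reduce (E -> M)


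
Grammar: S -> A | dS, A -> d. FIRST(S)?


Per alternative of S: FIRST(A) = {d}; FIRST(dS) = {d}
FIRST(S) = {d}


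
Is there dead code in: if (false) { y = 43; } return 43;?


condition is constant false, so the whole block is unreachable
Dead: 'if (false) { y = 43; }'


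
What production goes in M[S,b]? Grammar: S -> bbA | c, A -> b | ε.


For [S, b]: 'b' ∈ FIRST(bbA)
Entry: S -> bbA


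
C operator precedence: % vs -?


'%' is multiplicative (level 10); '-' is additive (level 9)
Higher level binds tighter
'%' has higher precedence than '-'


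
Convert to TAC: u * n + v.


Break into single-operator statements:
t1 = u * n
t2 = t1 + v


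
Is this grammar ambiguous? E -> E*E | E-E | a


'a*a-a' has two parse trees (no precedence encoded between * and -)
Ambiguous


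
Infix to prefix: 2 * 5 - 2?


left-to-right (same/higher precedence on left): tree is (- (* 2 5) 2)
Prefix: - * 2 5 2


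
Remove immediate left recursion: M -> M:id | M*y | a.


Left-recursive alternatives: M:id, M*y; non-recursive: a
Introduce M': M -> aM', M' -> :idM' | *yM' | ε


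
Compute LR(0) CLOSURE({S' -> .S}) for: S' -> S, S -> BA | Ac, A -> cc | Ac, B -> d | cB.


Start: S' -> .S
For each item with dot before a nonterminal B, add B -> .γ for every B-production
Closure: [S' -> .S, S -> .BA, S -> .Ac, B -> .d, B -> .cB, A -> .cc, A -> .Ac]


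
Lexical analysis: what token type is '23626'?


Pattern: digits only
Type: INTEGER_LITERAL


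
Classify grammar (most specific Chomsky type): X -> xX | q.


Right-linear: every RHS is a terminal or a terminal followed by one nonterminal
Classification: Type 3 (Regular)


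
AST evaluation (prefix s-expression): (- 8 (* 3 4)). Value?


Evaluate inner: (* 3 4) = 12
Evaluate root: (- 8 12) = -4
Result: -4


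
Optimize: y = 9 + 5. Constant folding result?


9 + 5 = 14 at compile time
Optimized: y = 14


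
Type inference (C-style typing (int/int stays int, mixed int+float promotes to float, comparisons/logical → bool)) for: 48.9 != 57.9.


Operand types: float != float
Rule: comparison yields bool
Result type: bool


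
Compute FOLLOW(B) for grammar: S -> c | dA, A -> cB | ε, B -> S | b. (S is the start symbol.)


$ ∈ FOLLOW(S). For each A -> αBβ: add FIRST(β)\{ε} to FOLLOW(B); if β nullable, add FOLLOW(A).
FOLLOW(B) = {$}


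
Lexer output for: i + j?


Scan left to right, longest-match per lexeme
Tokens: ID(i), OP(+), ID(j)


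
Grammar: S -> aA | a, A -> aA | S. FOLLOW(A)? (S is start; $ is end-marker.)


$ ∈ FOLLOW(S). For each A -> αBβ: add FIRST(β)\{ε} to FOLLOW(B); if β nullable, add FOLLOW(A).
FOLLOW(A) = {$}


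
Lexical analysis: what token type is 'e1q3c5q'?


Pattern: letter/underscore followed by alphanumerics, not a keyword
Type: IDENTIFIER


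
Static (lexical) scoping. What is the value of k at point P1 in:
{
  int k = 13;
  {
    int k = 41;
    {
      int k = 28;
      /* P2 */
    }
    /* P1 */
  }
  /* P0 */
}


k declared in the same block as P1
k = 41


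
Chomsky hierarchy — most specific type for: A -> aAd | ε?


Single nonterminal LHS, but a^n d^n is not regular
Classification: Type 2 (Context-Free)


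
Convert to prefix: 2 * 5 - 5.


left-to-right (same/higher precedence on left): tree is (- (* 2 5) 5)
Prefix: - * 2 5 5


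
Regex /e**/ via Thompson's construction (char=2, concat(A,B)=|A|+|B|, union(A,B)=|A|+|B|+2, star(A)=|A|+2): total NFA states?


Syntax tree has 1 char leaf(s), 0 union(s), 2 star(s)
chars contribute 1×2 = 2; each union adds +2; each star adds +2
Total: 2 + 0 + 4 = 6 states


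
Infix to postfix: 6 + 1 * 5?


* has higher precedence, evaluate 1*5 first
Postfix: 6 1 5 * +


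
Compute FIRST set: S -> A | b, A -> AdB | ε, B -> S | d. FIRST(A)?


Per alternative of A: FIRST(AdB) = {d}; FIRST(ε) = {ε}
FIRST(A) = {d, ε}


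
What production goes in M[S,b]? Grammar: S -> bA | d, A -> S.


For [S, b]: 'b' ∈ FIRST(bA)
Entry: S -> bA


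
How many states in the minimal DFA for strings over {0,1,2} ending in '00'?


Track the longest suffix of input matching a prefix of '00': 3 classes (prefixes of length 0..2)
Minimal DFA: 3 states


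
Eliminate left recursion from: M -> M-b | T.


Left-recursive alternatives: M-b; non-recursive: T
Introduce M': M -> TM', M' -> -bM' | ε


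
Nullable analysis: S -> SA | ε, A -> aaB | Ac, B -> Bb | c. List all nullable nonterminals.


A nonterminal is nullable iff some alternative derives ε (directly, or every symbol in it is nullable)
Nullable: {S}


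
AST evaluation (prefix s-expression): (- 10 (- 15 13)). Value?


Evaluate inner: (- 15 13) = 2
Evaluate root: (- 10 2) = 8
Result: 8


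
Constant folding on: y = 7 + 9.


7 + 9 = 16 at compile time
Optimized: y = 16


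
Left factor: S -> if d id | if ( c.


Common prefix: 'if'
Factored: S -> if S', S' -> d id | ( c


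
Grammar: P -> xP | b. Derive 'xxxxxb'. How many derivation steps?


Derivation: P => xP => xxP => xxxP => xxxxP => xxxxxP => xxxxxb
Steps: 6


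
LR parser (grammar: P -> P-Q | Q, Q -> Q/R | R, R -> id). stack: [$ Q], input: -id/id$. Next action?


lookahead ∉ {/} so Q won't extend; reduce P -> Q
Action: reduce (P -> Q)


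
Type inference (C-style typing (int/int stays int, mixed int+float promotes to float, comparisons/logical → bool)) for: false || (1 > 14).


Operand types: bool || bool
Rule: logical operators take bool operands and yield bool
Result type: bool


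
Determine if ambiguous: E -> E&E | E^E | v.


'v&v^v' has two parse trees (no precedence encoded between & and ^)
Ambiguous


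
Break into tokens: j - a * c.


Scan left to right, longest-match per lexeme
Tokens: ID(j), OP(-), ID(a), OP(*), ID(c)


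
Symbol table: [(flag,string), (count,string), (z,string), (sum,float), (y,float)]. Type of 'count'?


Lookup 'count' → type string


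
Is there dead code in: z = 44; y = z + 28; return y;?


z is read by y's definition; y is returned
No dead code


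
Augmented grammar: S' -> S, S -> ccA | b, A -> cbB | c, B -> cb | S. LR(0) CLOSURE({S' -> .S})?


Start: S' -> .S
For each item with dot before a nonterminal B, add B -> .γ for every B-production
Closure: [S' -> .S, S -> .ccA, S -> .b]


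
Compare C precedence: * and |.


'*' is multiplicative (level 10); '|' is bitwise OR (level 3)
Higher level binds tighter
'*' has higher precedence than '|'


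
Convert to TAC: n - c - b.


Break into single-operator statements:
t1 = n - c
t2 = t1 - b


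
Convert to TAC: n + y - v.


Break into single-operator statements:
t1 = n + y
t2 = t1 - v


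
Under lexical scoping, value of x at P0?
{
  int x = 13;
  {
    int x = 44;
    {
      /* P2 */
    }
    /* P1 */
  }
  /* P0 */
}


x declared in the same block as P0
x = 13


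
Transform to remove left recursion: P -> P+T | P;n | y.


Left-recursive alternatives: P+T, P;n; non-recursive: y
Introduce P': P -> yP', P' -> +TP' | ;nP' | ε


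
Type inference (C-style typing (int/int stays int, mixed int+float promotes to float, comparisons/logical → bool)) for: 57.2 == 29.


Operand types: float == int
Rule: comparison yields bool
Result type: bool


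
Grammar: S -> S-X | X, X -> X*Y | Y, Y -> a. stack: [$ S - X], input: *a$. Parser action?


'*' can extend X; shift to build X -> X*Y
Action: shift


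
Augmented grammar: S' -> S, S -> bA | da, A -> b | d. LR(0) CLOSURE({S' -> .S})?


Start: S' -> .S
For each item with dot before a nonterminal B, add B -> .γ for every B-production
Closure: [S' -> .S, S -> .bA, S -> .da]


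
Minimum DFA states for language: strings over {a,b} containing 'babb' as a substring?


KMP-style automaton: 4 progress states + 1 absorbing accept = 5
Minimal DFA: 5 states


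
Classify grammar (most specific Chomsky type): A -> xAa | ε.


Single nonterminal LHS, but x^n a^n is not regular
Classification: Type 2 (Context-Free)


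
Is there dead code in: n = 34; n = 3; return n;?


first assignment to n is overwritten before any read
Dead: 'n = 34'


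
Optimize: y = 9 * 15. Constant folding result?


9 * 15 = 135 at compile time
Optimized: y = 135


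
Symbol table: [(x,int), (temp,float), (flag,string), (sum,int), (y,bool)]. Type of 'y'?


Lookup 'y' → type bool


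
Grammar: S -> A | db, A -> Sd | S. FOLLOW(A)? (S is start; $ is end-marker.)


$ ∈ FOLLOW(S). For each A -> αBβ: add FIRST(β)\{ε} to FOLLOW(B); if β nullable, add FOLLOW(A).
FOLLOW(A) = {$, d}


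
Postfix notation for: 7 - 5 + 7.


Left to right (same or higher precedence on left)
Postfix: 7 5 - 7 +


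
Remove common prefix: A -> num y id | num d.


Common prefix: 'num'
Factored: A -> num A', A' -> y id | d


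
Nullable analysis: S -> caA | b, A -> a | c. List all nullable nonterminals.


A nonterminal is nullable iff some alternative derives ε (directly, or every symbol in it is nullable)
Nullable: {}


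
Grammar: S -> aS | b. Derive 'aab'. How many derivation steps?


Derivation: S => aS => aaS => aab
Steps: 3


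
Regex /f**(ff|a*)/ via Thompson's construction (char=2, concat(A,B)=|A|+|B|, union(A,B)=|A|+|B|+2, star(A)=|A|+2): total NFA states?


Syntax tree has 4 char leaf(s), 1 union(s), 3 star(s)
chars contribute 4×2 = 8; each union adds +2; each star adds +2
Total: 8 + 2 + 6 = 16 states


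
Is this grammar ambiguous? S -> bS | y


right-linear, alternatives start with distinct terminals 'b' vs 'y': unique leftmost derivation
Unambiguous


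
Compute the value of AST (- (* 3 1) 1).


Evaluate inner: (* 3 1) = 3
Evaluate root: (- 3 1) = 2
Result: 2


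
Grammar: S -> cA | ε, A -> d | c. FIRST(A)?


Per alternative of A: FIRST(d) = {d}; FIRST(c) = {c}
FIRST(A) = {c, d}


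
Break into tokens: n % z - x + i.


Scan left to right, longest-match per lexeme
Tokens: ID(n), OP(%), ID(z), OP(-), ID(x), OP(+), ID(i)


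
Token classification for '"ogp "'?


Pattern: double-quoted sequence
Type: STRING_LITERAL


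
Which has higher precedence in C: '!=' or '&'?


'!=' is equality (level 6); '&' is bitwise AND (level 5)
Higher level binds tighter
'!=' has higher precedence than '&'


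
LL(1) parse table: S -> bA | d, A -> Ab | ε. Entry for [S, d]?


For [S, d]: 'd' ∈ FIRST(d)
Entry: S -> d


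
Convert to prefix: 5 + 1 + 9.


left-to-right (same/higher precedence on left): tree is (+ (+ 5 1) 9)
Prefix: + + 5 1 9


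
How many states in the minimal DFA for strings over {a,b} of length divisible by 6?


Track length mod 6: states 0..5, accept at 0
Minimal DFA: 6 states


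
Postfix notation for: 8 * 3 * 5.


Left to right (same or higher precedence on left)
Postfix: 8 3 * 5 *


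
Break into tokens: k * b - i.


Scan left to right, longest-match per lexeme
Tokens: ID(k), OP(*), ID(b), OP(-), ID(i)


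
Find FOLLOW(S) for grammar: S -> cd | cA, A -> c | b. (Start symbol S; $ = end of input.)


$ ∈ FOLLOW(S). For each A -> αBβ: add FIRST(β)\{ε} to FOLLOW(B); if β nullable, add FOLLOW(A).
FOLLOW(S) = {$}


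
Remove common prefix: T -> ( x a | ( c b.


Common prefix: '('
Factored: T -> ( T', T' -> x a | c b


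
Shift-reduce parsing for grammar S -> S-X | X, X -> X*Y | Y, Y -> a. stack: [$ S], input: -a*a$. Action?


shift '-' to continue S -> S-X
Action: shift


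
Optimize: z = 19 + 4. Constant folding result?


19 + 4 = 23 at compile time
Optimized: z = 23


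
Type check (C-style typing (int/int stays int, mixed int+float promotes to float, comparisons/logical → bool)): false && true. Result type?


Operand types: bool && bool
Rule: logical operators take bool operands and yield bool
Result type: bool


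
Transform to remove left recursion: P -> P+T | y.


Left-recursive alternatives: P+T; non-recursive: y
Introduce P': P -> yP', P' -> +TP' | ε


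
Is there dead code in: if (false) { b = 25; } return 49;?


condition is constant false, so the whole block is unreachable
Dead: 'if (false) { b = 25; }'


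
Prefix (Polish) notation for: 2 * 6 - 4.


left-to-right (same/higher precedence on left): tree is (- (* 2 6) 4)
Prefix: - * 2 6 4


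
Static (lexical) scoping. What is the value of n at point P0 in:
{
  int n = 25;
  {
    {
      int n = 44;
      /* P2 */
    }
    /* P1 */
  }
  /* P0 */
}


n declared in the same block as P0
n = 25


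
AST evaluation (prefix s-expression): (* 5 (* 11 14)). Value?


Evaluate inner: (* 11 14) = 154
Evaluate root: (* 5 154) = 770
Result: 770


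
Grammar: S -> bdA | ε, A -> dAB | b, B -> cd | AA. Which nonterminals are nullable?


A nonterminal is nullable iff some alternative derives ε (directly, or every symbol in it is nullable)
Nullable: {S}


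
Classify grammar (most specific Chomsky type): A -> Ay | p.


Left-linear: every RHS is a terminal or one nonterminal followed by a terminal
Classification: Type 3 (Regular)


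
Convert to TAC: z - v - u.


Break into single-operator statements:
t1 = z - v
t2 = t1 - u


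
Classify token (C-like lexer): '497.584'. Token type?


Pattern: digits with a decimal point
Type: FLOAT_LITERAL


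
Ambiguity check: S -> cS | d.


right-linear, alternatives start with distinct terminals 'c' vs 'd': unique leftmost derivation
Unambiguous


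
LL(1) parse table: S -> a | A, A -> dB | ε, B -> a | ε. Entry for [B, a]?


For [B, a]: 'a' ∈ FIRST(a)
Entry: B -> a


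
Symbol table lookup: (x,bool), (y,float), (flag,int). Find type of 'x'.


Lookup 'x' → type bool


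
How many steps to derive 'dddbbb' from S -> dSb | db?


Derivation: S => dSb => ddSbb => dddbbb
Steps: 3


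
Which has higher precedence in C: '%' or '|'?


'%' is multiplicative (level 10); '|' is bitwise OR (level 3)
Higher level binds tighter
'%' has higher precedence than '|'


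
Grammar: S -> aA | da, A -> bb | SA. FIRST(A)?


Per alternative of A: FIRST(bb) = {b}; FIRST(SA) = {a, d}
FIRST(A) = {a, b, d}


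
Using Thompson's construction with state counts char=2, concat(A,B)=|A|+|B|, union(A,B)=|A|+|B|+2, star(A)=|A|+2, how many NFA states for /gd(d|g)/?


Syntax tree has 4 char leaf(s), 1 union(s), 0 star(s)
chars contribute 4×2 = 8; each union adds +2; each star adds +2
Total: 8 + 2 + 0 = 10 states


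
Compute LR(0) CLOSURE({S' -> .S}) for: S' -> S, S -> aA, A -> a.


Start: S' -> .S
For each item with dot before a nonterminal B, add B -> .γ for every B-production
Closure: [S' -> .S, S -> .aA]


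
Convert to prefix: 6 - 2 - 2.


left-to-right (same/higher precedence on left): tree is (- (- 6 2) 2)
Prefix: - - 6 2 2


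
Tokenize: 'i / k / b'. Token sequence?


Scan left to right, longest-match per lexeme
Tokens: ID(i), OP(/), ID(k), OP(/), ID(b)


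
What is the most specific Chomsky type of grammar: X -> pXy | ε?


Single nonterminal LHS, but p^n y^n is not regular
Classification: Type 2 (Context-Free)


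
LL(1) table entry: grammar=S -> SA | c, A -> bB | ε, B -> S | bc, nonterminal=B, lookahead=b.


For [B, b]: 'b' ∈ FIRST(bc)
Entry: B -> bc


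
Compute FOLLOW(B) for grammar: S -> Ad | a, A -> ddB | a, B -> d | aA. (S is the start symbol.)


$ ∈ FOLLOW(S). For each A -> αBβ: add FIRST(β)\{ε} to FOLLOW(B); if β nullable, add FOLLOW(A).
FOLLOW(B) = {d}


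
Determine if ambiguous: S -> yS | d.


right-linear, alternatives start with distinct terminals 'y' vs 'd': unique leftmost derivation
Unambiguous


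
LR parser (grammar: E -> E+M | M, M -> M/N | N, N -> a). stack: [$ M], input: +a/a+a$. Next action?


lookahead ∉ {/} so M won't extend; reduce E -> M
Action: reduce (E -> M)


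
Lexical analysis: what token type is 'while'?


Pattern: reserved word
Type: KEYWORD


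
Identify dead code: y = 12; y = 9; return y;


first assignment to y is overwritten before any read
Dead: 'y = 12'


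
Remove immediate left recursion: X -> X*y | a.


Left-recursive alternatives: X*y; non-recursive: a
Introduce X': X -> aX', X' -> *yX' | ε


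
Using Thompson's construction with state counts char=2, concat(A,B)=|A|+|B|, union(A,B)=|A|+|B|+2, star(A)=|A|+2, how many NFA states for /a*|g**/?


Syntax tree has 2 char leaf(s), 1 union(s), 3 star(s)
chars contribute 2×2 = 4; each union adds +2; each star adds +2
Total: 4 + 2 + 6 = 12 states


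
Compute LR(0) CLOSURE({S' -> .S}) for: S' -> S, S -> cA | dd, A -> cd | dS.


Start: S' -> .S
For each item with dot before a nonterminal B, add B -> .γ for every B-production
Closure: [S' -> .S, S -> .cA, S -> .dd]


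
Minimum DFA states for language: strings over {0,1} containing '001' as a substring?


KMP-style automaton: 3 progress states + 1 absorbing accept = 4
Minimal DFA: 4 states


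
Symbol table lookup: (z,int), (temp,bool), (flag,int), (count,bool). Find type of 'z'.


Lookup 'z' → type int


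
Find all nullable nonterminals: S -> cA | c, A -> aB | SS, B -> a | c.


A nonterminal is nullable iff some alternative derives ε (directly, or every symbol in it is nullable)
Nullable: {}


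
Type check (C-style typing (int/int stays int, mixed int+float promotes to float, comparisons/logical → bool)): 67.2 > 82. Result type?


Operand types: float > int
Rule: comparison yields bool
Result type: bool


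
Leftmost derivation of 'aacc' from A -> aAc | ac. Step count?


Derivation: A => aAc => aacc
Steps: 2


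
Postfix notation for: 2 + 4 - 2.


Left to right (same or higher precedence on left)
Postfix: 2 4 + 2 -


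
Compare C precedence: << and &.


'<<' is shift (level 8); '&' is bitwise AND (level 5)
Higher level binds tighter
'<<' has higher precedence than '&'


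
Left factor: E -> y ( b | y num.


Common prefix: 'y'
Factored: E -> y E', E' -> ( b | num


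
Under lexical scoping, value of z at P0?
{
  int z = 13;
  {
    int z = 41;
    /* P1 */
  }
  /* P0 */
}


z declared in the same block as P0
z = 13


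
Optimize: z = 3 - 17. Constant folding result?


3 - 17 = -14 at compile time
Optimized: z = -14


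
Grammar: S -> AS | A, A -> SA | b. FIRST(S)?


Per alternative of S: FIRST(AS) = {b}; FIRST(A) = {b}
FIRST(S) = {b}


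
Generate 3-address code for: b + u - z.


Break into single-operator statements:
t1 = b + u
t2 = t1 - z


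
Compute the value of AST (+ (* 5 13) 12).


Evaluate inner: (* 5 13) = 65
Evaluate root: (+ 65 12) = 77
Result: 77


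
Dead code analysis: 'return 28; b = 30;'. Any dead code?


statement follows a return and is unreachable
Dead: 'b = 30'


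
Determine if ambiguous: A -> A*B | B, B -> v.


precedence layered via separate nonterminal B: deterministic
Unambiguous


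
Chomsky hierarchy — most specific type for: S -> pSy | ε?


Single nonterminal LHS, but p^n y^n is not regular
Classification: Type 2 (Context-Free)


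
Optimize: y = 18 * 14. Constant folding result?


18 * 14 = 252 at compile time
Optimized: y = 252


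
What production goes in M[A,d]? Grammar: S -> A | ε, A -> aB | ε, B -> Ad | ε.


For [A, d]: ε is nullable and 'd' ∈ FOLLOW(A)
Entry: A -> ε


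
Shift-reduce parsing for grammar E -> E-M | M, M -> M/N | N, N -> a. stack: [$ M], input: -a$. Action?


lookahead ∉ {/} so M won't extend; reduce E -> M
Action: reduce (E -> M)


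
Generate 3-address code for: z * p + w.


Break into single-operator statements:
t1 = z * p
t2 = t1 + w


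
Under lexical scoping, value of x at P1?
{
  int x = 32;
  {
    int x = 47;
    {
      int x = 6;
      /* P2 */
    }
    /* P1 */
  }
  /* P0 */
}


x declared in the same block as P1
x = 47


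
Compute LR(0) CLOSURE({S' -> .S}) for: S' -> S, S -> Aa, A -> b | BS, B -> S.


Start: S' -> .S
For each item with dot before a nonterminal B, add B -> .γ for every B-production
Closure: [S' -> .S, S -> .Aa, A -> .b, A -> .BS, B -> .S]


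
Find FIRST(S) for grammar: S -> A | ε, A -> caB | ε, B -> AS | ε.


Per alternative of S: FIRST(A) = {c, ε}; FIRST(ε) = {ε}
FIRST(S) = {c, ε}


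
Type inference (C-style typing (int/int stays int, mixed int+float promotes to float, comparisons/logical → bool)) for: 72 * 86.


Operand types: int * int
Rule: mixed int/float promotes to float; int/int stays int
Result type: int


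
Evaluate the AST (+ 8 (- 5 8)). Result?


Evaluate inner: (- 5 8) = -3
Evaluate root: (+ 8 -3) = 5
Result: 5


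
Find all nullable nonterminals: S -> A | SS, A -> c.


A nonterminal is nullable iff some alternative derives ε (directly, or every symbol in it is nullable)
Nullable: {}


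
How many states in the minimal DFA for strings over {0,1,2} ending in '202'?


Track the longest suffix of input matching a prefix of '202': 4 classes (prefixes of length 0..3)
Minimal DFA: 4 states


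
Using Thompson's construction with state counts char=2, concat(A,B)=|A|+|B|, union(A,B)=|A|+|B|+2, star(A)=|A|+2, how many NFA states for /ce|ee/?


Syntax tree has 4 char leaf(s), 1 union(s), 0 star(s)
chars contribute 4×2 = 8; each union adds +2; each star adds +2
Total: 8 + 2 + 0 = 10 states


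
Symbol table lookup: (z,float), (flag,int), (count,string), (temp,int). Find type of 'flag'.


Lookup 'flag' → type int


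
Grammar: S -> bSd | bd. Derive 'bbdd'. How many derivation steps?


Derivation: S => bSd => bbdd
Steps: 2


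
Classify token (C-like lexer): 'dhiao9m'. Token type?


Pattern: letter/underscore followed by alphanumerics, not a keyword
Type: IDENTIFIER


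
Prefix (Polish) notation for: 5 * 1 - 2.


left-to-right (same/higher precedence on left): tree is (- (* 5 1) 2)
Prefix: - * 5 1 2


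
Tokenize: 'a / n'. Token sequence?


Scan left to right, longest-match per lexeme
Tokens: ID(a), OP(/), ID(n)


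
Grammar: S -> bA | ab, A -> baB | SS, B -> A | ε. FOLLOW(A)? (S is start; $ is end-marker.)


$ ∈ FOLLOW(S). For each A -> αBβ: add FIRST(β)\{ε} to FOLLOW(B); if β nullable, add FOLLOW(A).
FOLLOW(A) = {$, a, b}


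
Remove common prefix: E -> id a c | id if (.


Common prefix: 'id'
Factored: E -> id E', E' -> a c | if (


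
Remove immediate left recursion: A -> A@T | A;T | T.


Left-recursive alternatives: A@T, A;T; non-recursive: T
Introduce A': A -> TA', A' -> @TA' | ;TA' | ε


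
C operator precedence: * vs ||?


'*' is multiplicative (level 10); '||' is logical OR (level 1)
Higher level binds tighter
'*' has higher precedence than '||'


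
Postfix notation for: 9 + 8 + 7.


Left to right (same or higher precedence on left)
Postfix: 9 8 + 7 +


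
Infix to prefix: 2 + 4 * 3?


'*' binds tighter: tree is (+ 2 (* 4 3))
Prefix: + 2 * 4 3


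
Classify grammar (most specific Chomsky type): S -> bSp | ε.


Single nonterminal LHS, but b^n p^n is not regular
Classification: Type 2 (Context-Free)


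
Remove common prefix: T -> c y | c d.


Common prefix: 'c'
Factored: T -> c T', T' -> y | d


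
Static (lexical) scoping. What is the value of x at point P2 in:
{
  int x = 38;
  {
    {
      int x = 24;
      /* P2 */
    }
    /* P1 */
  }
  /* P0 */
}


x declared in the same block as P2
x = 24


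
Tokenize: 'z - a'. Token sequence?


Scan left to right, longest-match per lexeme
Tokens: ID(z), OP(-), ID(a)


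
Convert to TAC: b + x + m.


Break into single-operator statements:
t1 = b + x
t2 = t1 + m


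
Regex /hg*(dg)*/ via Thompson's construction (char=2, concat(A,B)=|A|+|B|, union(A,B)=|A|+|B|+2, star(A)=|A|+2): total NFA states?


Syntax tree has 4 char leaf(s), 0 union(s), 2 star(s)
chars contribute 4×2 = 8; each union adds +2; each star adds +2
Total: 8 + 0 + 4 = 12 states


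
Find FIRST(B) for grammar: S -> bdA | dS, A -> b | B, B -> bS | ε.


Per alternative of B: FIRST(bS) = {b}; FIRST(ε) = {ε}
FIRST(B) = {b, ε}


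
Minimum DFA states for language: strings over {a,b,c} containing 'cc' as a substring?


KMP-style automaton: 2 progress states + 1 absorbing accept = 3
Minimal DFA: 3 states


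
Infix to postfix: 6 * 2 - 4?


Left to right (same or higher precedence on left)
Postfix: 6 2 * 4 -


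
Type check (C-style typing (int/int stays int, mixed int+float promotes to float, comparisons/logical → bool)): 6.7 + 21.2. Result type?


Operand types: float + float
Rule: mixed int/float promotes to float; int/int stays int
Result type: float


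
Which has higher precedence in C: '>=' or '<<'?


'<<' is shift (level 8); '>=' is relational (level 7)
Higher level binds tighter
'<<' has higher precedence than '>='


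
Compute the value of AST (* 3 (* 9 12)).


Evaluate inner: (* 9 12) = 108
Evaluate root: (* 3 108) = 324
Result: 324


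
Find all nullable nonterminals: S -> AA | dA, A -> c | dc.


A nonterminal is nullable iff some alternative derives ε (directly, or every symbol in it is nullable)
Nullable: {}


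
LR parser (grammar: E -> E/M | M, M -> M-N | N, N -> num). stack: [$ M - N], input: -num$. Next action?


handle 'M-N' on top
Action: reduce (M -> M-N)


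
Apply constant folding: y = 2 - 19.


2 - 19 = -17 at compile time
Optimized: y = -17


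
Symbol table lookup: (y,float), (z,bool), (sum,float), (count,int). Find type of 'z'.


Lookup 'z' → type bool


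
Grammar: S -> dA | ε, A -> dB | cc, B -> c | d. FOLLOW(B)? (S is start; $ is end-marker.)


$ ∈ FOLLOW(S). For each A -> αBβ: add FIRST(β)\{ε} to FOLLOW(B); if β nullable, add FOLLOW(A).
FOLLOW(B) = {$}


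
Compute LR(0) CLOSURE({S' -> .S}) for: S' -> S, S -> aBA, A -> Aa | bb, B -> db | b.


Start: S' -> .S
For each item with dot before a nonterminal B, add B -> .γ for every B-production
Closure: [S' -> .S, S -> .aBA]


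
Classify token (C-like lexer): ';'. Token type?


Pattern: delimiter/punctuation
Type: PUNCTUATION


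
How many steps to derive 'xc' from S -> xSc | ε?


Derivation: S => xSc => xc
Steps: 2


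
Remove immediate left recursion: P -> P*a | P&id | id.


Left-recursive alternatives: P*a, P&id; non-recursive: id
Introduce P': P -> idP', P' -> *aP' | &idP' | ε


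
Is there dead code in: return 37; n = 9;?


statement follows a return and is unreachable
Dead: 'n = 9'


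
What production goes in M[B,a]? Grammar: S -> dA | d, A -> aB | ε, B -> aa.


For [B, a]: 'a' ∈ FIRST(aa)
Entry: B -> aa


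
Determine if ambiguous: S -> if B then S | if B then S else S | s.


dangling else: 'if B then if B then s else s' parses two ways
Ambiguous


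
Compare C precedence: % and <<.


'%' is multiplicative (level 10); '<<' is shift (level 8)
Higher level binds tighter
'%' has higher precedence than '<<'


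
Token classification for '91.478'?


Pattern: digits with a decimal point
Type: FLOAT_LITERAL


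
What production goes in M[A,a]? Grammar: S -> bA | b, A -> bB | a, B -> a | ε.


For [A, a]: 'a' ∈ FIRST(a)
Entry: A -> a


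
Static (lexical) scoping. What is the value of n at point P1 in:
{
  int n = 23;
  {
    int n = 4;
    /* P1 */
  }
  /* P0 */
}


n declared in the same block as P1
n = 4


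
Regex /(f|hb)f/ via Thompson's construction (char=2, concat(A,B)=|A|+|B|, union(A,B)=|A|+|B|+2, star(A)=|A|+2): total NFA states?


Syntax tree has 4 char leaf(s), 1 union(s), 0 star(s)
chars contribute 4×2 = 8; each union adds +2; each star adds +2
Total: 8 + 2 + 0 = 10 states


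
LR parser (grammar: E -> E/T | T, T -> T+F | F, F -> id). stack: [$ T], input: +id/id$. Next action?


shift '+' to continue T -> T+F
Action: shift


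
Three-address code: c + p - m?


Break into single-operator statements:
t1 = c + p
t2 = t1 - m


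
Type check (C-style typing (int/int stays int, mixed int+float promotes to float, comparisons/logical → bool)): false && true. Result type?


Operand types: bool && bool
Rule: logical operators take bool operands and yield bool
Result type: bool


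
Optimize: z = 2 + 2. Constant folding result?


2 + 2 = 4 at compile time
Optimized: z = 4


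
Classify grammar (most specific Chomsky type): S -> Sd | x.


Left-linear: every RHS is a terminal or one nonterminal followed by a terminal
Classification: Type 3 (Regular)


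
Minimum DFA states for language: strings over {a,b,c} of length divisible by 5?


Track length mod 5: states 0..4, accept at 0
Minimal DFA: 5 states


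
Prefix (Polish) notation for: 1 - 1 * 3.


'*' binds tighter: tree is (- 1 (* 1 3))
Prefix: - 1 * 1 3


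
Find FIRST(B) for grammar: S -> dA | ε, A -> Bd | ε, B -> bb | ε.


Per alternative of B: FIRST(bb) = {b}; FIRST(ε) = {ε}
FIRST(B) = {b, ε}


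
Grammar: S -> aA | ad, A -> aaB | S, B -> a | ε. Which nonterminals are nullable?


A nonterminal is nullable iff some alternative derives ε (directly, or every symbol in it is nullable)
Nullable: {B}


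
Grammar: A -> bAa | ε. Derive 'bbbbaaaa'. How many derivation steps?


Derivation: A => bAa => bbAaa => bbbAaaa => bbbbAaaaa => bbbbaaaa
Steps: 5


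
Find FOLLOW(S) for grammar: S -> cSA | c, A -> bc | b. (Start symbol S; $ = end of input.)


$ ∈ FOLLOW(S). For each A -> αBβ: add FIRST(β)\{ε} to FOLLOW(B); if β nullable, add FOLLOW(A).
FOLLOW(S) = {$, b}


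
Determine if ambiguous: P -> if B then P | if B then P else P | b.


dangling else: 'if B then if B then b else b' parses two ways
Ambiguous


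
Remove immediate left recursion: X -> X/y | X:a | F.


Left-recursive alternatives: X/y, X:a; non-recursive: F
Introduce X': X -> FX', X' -> /yX' | :aX' | ε


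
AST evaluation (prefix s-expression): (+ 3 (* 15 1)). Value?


Evaluate inner: (* 15 1) = 15
Evaluate root: (+ 3 15) = 18
Result: 18


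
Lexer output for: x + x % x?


Scan left to right, longest-match per lexeme
Tokens: ID(x), OP(+), ID(x), OP(%), ID(x)


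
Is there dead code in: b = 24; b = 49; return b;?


first assignment to b is overwritten before any read
Dead: 'b = 24'


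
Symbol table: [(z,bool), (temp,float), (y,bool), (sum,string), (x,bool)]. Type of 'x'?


Lookup 'x' → type bool


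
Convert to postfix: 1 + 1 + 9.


Left to right (same or higher precedence on left)
Postfix: 1 1 + 9 +


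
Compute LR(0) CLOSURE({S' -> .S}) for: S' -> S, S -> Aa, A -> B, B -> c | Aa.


Start: S' -> .S
For each item with dot before a nonterminal B, add B -> .γ for every B-production
Closure: [S' -> .S, S -> .Aa, A -> .B, B -> .c, B -> .Aa]


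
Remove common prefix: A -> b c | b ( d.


Common prefix: 'b'
Factored: A -> b A', A' -> c | ( d


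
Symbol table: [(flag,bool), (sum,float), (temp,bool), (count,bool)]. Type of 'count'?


Lookup 'count' → type bool


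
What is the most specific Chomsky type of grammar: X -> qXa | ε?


Single nonterminal LHS, but q^n a^n is not regular
Classification: Type 2 (Context-Free)


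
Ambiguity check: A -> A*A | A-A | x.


'x*x-x' has two parse trees (no precedence encoded between * and -)
Ambiguous


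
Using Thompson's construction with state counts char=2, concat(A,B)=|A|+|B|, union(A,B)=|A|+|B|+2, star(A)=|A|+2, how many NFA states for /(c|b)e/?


Syntax tree has 3 char leaf(s), 1 union(s), 0 star(s)
chars contribute 3×2 = 6; each union adds +2; each star adds +2
Total: 6 + 2 + 0 = 8 states


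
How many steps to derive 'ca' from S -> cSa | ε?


Derivation: S => cSa => ca
Steps: 2


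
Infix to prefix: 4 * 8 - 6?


left-to-right (same/higher precedence on left): tree is (- (* 4 8) 6)
Prefix: - * 4 8 6


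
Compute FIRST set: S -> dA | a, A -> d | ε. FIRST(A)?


Per alternative of A: FIRST(d) = {d}; FIRST(ε) = {ε}
FIRST(A) = {d, ε}


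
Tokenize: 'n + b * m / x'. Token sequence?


Scan left to right, longest-match per lexeme
Tokens: ID(n), OP(+), ID(b), OP(*), ID(m), OP(/), ID(x)


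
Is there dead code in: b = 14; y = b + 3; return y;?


b is read by y's definition; y is returned
No dead code


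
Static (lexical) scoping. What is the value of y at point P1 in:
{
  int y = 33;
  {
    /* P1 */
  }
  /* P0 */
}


P1's block does not declare y; resolves to the enclosing declaration at depth 0
y = 33


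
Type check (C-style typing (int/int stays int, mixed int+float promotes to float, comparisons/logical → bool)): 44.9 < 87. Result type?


Operand types: float < int
Rule: comparison yields bool
Result type: bool


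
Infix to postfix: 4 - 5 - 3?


Left to right (same or higher precedence on left)
Postfix: 4 5 - 3 -


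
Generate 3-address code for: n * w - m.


Break into single-operator statements:
t1 = n * w
t2 = t1 - m


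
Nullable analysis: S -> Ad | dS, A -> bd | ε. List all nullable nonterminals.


A nonterminal is nullable iff some alternative derives ε (directly, or every symbol in it is nullable)
Nullable: {A}


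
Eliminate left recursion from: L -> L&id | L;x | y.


Left-recursive alternatives: L&id, L;x; non-recursive: y
Introduce L': L -> yL', L' -> &idL' | ;xL' | ε


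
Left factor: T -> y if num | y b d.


Common prefix: 'y'
Factored: T -> y T', T' -> if num | b d


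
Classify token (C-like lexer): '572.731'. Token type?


Pattern: digits with a decimal point
Type: FLOAT_LITERAL


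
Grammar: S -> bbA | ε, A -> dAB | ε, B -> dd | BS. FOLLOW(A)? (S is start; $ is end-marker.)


$ ∈ FOLLOW(S). For each A -> αBβ: add FIRST(β)\{ε} to FOLLOW(B); if β nullable, add FOLLOW(A).
FOLLOW(A) = {$, b, d}


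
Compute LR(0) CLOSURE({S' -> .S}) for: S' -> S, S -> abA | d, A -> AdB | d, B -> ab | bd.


Start: S' -> .S
For each item with dot before a nonterminal B, add B -> .γ for every B-production
Closure: [S' -> .S, S -> .abA, S -> .d]


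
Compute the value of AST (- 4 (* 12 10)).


Evaluate inner: (* 12 10) = 120
Evaluate root: (- 4 120) = -116
Result: -116


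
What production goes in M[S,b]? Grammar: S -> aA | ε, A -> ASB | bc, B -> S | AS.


For [S, b]: ε is nullable and 'b' ∈ FOLLOW(S)
Entry: S -> ε


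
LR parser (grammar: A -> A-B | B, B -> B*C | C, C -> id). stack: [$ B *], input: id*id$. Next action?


no handle; shift 'id'
Action: shift


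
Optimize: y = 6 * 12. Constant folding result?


6 * 12 = 72 at compile time
Optimized: y = 72


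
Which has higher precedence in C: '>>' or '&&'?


'>>' is shift (level 8); '&&' is logical AND (level 2)
Higher level binds tighter
'>>' has higher precedence than '&&'


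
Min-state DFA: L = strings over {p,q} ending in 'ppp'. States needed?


Track the longest suffix of input matching a prefix of 'ppp': 4 classes (prefixes of length 0..3)
Minimal DFA: 4 states


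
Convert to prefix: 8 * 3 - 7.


left-to-right (same/higher precedence on left): tree is (- (* 8 3) 7)
Prefix: - * 8 3 7


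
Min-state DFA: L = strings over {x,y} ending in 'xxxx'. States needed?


Track the longest suffix of input matching a prefix of 'xxxx': 5 classes (prefixes of length 0..4)
Minimal DFA: 5 states


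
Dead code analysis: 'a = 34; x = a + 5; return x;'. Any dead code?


a is read by x's definition; x is returned
No dead code


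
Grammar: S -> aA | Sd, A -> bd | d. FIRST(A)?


Per alternative of A: FIRST(bd) = {b}; FIRST(d) = {d}
FIRST(A) = {b, d}


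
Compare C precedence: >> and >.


'>>' is shift (level 8); '>' is relational (level 7)
Higher level binds tighter
'>>' has higher precedence than '>'


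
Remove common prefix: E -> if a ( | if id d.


Common prefix: 'if'
Factored: E -> if E', E' -> a ( | id d


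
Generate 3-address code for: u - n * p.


Break into single-operator statements:
t1 = n * p
t2 = u - t1
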